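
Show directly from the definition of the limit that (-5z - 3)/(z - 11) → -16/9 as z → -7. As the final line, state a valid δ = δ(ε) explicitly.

δ = min(9, (81/29)ε)

Fix ε > 0. We want δ > 0 with 0 < |z + 7| < δ ⇒ |(-5z - 3)/(z - 11) + 16/9| < ε.
Combining over a common denominator, (-5z - 3)/(z - 11) + 16/9 = [(-5z - 3)·(-18) − 32·(z - 11)] / [(-18)·(z - 11)] = 58(z + 7) / ((-18)(z - 11)).
So |(-5z - 3)/(z - 11) + 16/9| = 58|z + 7| / (18·|z − 11|).
Require δ ≤ 9, so |z − 11| ≥ |-18| − |z + 7| > 18 − 9 = 9.
Hence |(-5z - 3)/(z - 11) + 16/9| < 58|z + 7|/(18·9) = (29/81)|z + 7|, which is < ε once |z + 7| < (81/29)ε.
Take δ = min(9, (81/29)ε). Then 0 < |z + 7| < δ forces both bounds, so |(-5z - 3)/(z - 11) + 16/9| < ε.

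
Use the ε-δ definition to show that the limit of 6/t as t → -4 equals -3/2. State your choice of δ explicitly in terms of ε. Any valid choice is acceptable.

Fix ε > 0. We seek δ > 0 such that 0 < |t + 4| < δ implies |6/t + 3/2| < ε.
|6/t + 3/2| = 6·|-4 − t|/(4·|t|) = 6|t + 4|/(4|t|).
Restrict δ ≤ 2. Then |t + 4| < 2 gives |t| > 2, so 4|t| > 8.
Then |6/t + 3/2| < 6|t + 4|/8, which is < ε when |t + 4| < (4/3)ε.
Take δ = min(2, (4/3)ε). Then 0 < |t + 4| < δ gives both |t + 4| < 2 and |t + 4| < (4/3)ε, so |6/t + 3/2| < ε.

δ = min(2, (4/3)ε)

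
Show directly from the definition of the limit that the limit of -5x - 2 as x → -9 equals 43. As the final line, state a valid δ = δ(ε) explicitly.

δ = ε/5

Let ε > 0 be given. We need δ > 0 so that 0 < |x + 9| < δ implies |(-5x - 2) − 43| < ε.
Since (-5x - 2) − 43 = -5(x + 9), we have |(-5x - 2) − 43| = 5|x + 9|.
Thus it suffices that |x + 9| < ε/5.
Take δ = ε/5. If 0 < |x + 9| < δ then |(-5x - 2) − 43| = 5|x + 9| < 5·(ε/5) = ε.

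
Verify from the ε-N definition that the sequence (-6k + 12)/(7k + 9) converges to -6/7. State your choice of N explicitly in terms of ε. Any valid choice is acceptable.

N = (138/49)/ε

Suppose ε > 0. For k ≥ 1, |(-6k + 12)/(7k + 9) + 6/7| = |138|/(7(7k + 9)) = 138/(7(7k + 9)).
Since 7k + 9 ≥ 7k for k ≥ 1, this is ≤ 138/(7·7k) = (138/49)/k.
So |(-6k + 12)/(7k + 9) + 6/7| < ε whenever k > (138/49)/ε.
Take N = (138/49)/ε. If k > N then |(-6k + 12)/(7k + 9) + 6/7| ≤ (138/49)/k < ε.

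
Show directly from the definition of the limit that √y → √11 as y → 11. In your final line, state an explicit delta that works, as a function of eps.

delta = min(11, √11·eps)

Let eps > 0. We want delta > 0 such that 0 < |y − 11| < delta implies |√y − √11| < eps.
Multiplying by the conjugate, |√y − √11| = |y − 11|/(√y + √11).
Restrict delta ≤ 11 so that |y − 11| < 11 forces y > 0, and then √y + √11 > √11.
Hence |√y − √11| < |y − 11|/√11, which is < eps once |y − 11| < √11·eps.
Take delta = min(11, √11·eps). If 0 < |y − 11| < delta then y > 0 and |√y − √11| < |y − 11|/√11 < eps.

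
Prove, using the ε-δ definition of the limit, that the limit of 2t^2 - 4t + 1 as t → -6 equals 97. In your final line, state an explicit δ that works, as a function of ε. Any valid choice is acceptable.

δ = min(1, ε/30)

Let ε > 0. We want δ > 0 such that 0 < |t + 6| < δ implies |(2t^2 - 4t + 1) − 97| < ε.
(2t^2 - 4t + 1) − 97 = 2t^2 - 4t - 96 = (t + 6)(2t - 16).
So |(2t^2 - 4t + 1) − 97| = |t + 6|·|2t - 16|.
Require δ ≤ 1. Then |t + 6| < 1 gives |t| < 7, and by the triangle inequality |2t - 16| ≤ 2·7 + 16 = 30.
Hence |(2t^2 - 4t + 1) − 97| ≤ 30|t + 6| < ε provided |t + 6| < ε/30.
Take δ = min(1, ε/30). Then 0 < |t + 6| < δ gives both |t + 6| < 1 and |t + 6| < ε/30, so |(2t^2 - 4t + 1) − 97| < ε.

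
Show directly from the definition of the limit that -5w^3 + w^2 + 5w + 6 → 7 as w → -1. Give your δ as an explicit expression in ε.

δ = min(1, ε/33)

Let ε > 0 be given. We want δ > 0 such that 0 < |w + 1| < δ implies |(-5w^3 + w^2 + 5w + 6) − 7| < ε.
(-5w^3 + w^2 + 5w + 6) − 7 = -5w^3 + w^2 + 5w - 1 = (w + 1)(-5w^2 + 6w - 1).
So |(-5w^3 + w^2 + 5w + 6) − 7| = |w + 1|·|-5w^2 + 6w - 1|.
Require δ ≤ 1. Then |w + 1| < 1 gives |w| < 2, and by the triangle inequality |-5w^2 + 6w - 1| ≤ 5·2^2 + 6·2 + 1 = 33.
Hence |(-5w^3 + w^2 + 5w + 6) − 7| ≤ 33|w + 1| < ε provided |w + 1| < ε/33.
Take δ = min(1, ε/33). Then 0 < |w + 1| < δ gives both |w + 1| < 1 and |w + 1| < ε/33, so |(-5w^3 + w^2 + 5w + 6) − 7| < ε.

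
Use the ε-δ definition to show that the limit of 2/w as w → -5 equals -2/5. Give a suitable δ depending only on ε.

Fix ε > 0. We seek δ > 0 such that 0 < |w + 5| < δ implies |2/w + 2/5| < ε.
|2/w + 2/5| = 2·|-5 − w|/(5·|w|) = 2|w + 5|/(5|w|).
Require δ ≤ 5/2 so that |w| > 5 − 5/2 = 5/2, hence 5|w| > 25/2.
Then |2/w + 2/5| < 2|w + 5|/(25/2), which is < ε when |w + 5| < (25/4)ε.
Take δ = min(5/2, (25/4)ε). Then 0 < |w + 5| < δ gives both |w + 5| < 5/2 and |w + 5| < (25/4)ε, so |2/w + 2/5| < ε.

δ = min(5/2, (25/4)ε)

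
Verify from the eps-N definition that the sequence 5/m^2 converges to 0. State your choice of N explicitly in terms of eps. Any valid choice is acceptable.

Let eps > 0 be given. For m ≥ 1, |5/m^2 − 0| = 5/m^2.
5/m^2 < eps ⇔ m^2 > 5/eps ⇔ m > (5/eps)^{1/2}.
Take N = (5/eps)^{1/2}. Then m > N implies 5/m^2 < eps.

N = (5/eps)^{1/2}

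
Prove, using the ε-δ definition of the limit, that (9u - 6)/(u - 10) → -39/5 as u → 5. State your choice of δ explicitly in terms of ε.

Fix ε > 0. We want δ > 0 with 0 < |u − 5| < δ ⇒ |(9u - 6)/(u - 10) + 39/5| < ε.
Combining over a common denominator, (9u - 6)/(u - 10) + 39/5 = [(9u - 6)·(-5) − 39·(u - 10)] / [(-5)·(u - 10)] = -84(u − 5) / ((-5)(u - 10)).
So |(9u - 6)/(u - 10) + 39/5| = 84|u − 5| / (5·|u − 10|).
Restrict δ ≤ 5/2. Then |u − 5| < 5/2 gives |u − 10| = |(u − 5) + (-5)| ≥ 5 − 5/2 = 5/2.
Hence |(9u - 6)/(u - 10) + 39/5| < 84|u − 5|/(5·(5/2)) = (168/25)|u − 5|, which is < ε once |u − 5| < (25/168)ε.
Take δ = min(5/2, (25/168)ε). Then 0 < |u − 5| < δ forces both bounds, so |(9u - 6)/(u - 10) + 39/5| < ε.

δ = min(5/2, (25/168)ε)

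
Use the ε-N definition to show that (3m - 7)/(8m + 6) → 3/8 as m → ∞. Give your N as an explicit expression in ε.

N = (37/32)/ε

Fix ε > 0. For m ≥ 1, |(3m - 7)/(8m + 6) − (3/8)| = |-74|/(8(8m + 6)) = 74/(8(8m + 6)).
Since 8m + 6 ≥ 8m for m ≥ 1, this is ≤ 74/(8·8m) = (37/32)/m.
So |(3m - 7)/(8m + 6) − (3/8)| < ε whenever m > (37/32)/ε.
Take N = (37/32)/ε. If m > N then |(3m - 7)/(8m + 6) − (3/8)| ≤ (37/32)/m < ε.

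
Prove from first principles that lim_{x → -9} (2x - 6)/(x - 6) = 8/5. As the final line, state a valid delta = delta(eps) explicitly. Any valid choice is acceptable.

delta = min(15/2, (75/4)eps)

Fix eps > 0. We want delta > 0 with 0 < |x + 9| < delta ⇒ |(2x - 6)/(x - 6) − (8/5)| < eps.
Combining over a common denominator, (2x - 6)/(x - 6) − (8/5) = [(2x - 6)·(-15) − (-24)·(x - 6)] / [(-15)·(x - 6)] = -6(x + 9) / ((-15)(x - 6)).
So |(2x - 6)/(x - 6) − (8/5)| = 6|x + 9| / (15·|x − 6|).
Require delta ≤ 15/2, so |x − 6| ≥ |-15| − |x + 9| > 15 − 15/2 = 15/2.
Hence |(2x - 6)/(x - 6) − (8/5)| < 6|x + 9|/(15·(15/2)) = (4/75)|x + 9|, which is < eps once |x + 9| < (75/4)eps.
Take delta = min(15/2, (75/4)eps). Then 0 < |x + 9| < delta forces both bounds, so |(2x - 6)/(x - 6) − (8/5)| < eps.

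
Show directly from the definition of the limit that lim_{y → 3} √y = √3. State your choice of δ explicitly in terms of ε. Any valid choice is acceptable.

Let ε > 0 be given. We want δ > 0 such that 0 < |y − 3| < δ implies |√y − √3| < ε.
Rationalise: √y − √3 = (y − 3)/(√y + √3), so |√y − √3| = |y − 3|/(√y + √3).
Restrict δ ≤ 3 so that |y − 3| < 3 forces y > 0, and then √y + √3 > √3.
Hence |√y − √3| < |y − 3|/√3, which is < ε once |y − 3| < √3·ε.
Take δ = min(3, √3·ε). If 0 < |y − 3| < δ then y > 0 and |√y − √3| < |y − 3|/√3 < ε.

δ = min(3, √3·ε)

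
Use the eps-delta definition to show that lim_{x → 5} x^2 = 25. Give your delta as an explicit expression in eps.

Suppose eps > 0. We seek delta > 0 with 0 < |x − 5| < delta ⇒ |x^2 − 25| < eps.
Factor: x^2 − 25 = (x − 5)(x + 5), so |x^2 − 25| = |x − 5|·|x + 5|.
Restrict delta ≤ 2. Then |x − 5| < 2 gives |x| < 7, so by the triangle inequality |x + 5| ≤ 7 + 5 = 12.
Hence |x^2 − 25| ≤ 12|x − 5|, which is < eps once |x − 5| < eps/12.
Take delta = min(2, eps/12). If 0 < |x − 5| < delta then both bounds hold and |x^2 − 25| ≤ 12|x − 5| < 12·(eps/12) = eps.

delta = min(2, eps/12)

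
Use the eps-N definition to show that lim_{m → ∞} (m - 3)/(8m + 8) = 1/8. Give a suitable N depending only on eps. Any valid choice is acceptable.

N = (1/2)/eps

Let eps > 0 be given. For m ≥ 1, |(m - 3)/(8m + 8) − (1/8)| = |-32|/(8(8m + 8)) = 32/(8(8m + 8)).
Since 8m + 8 ≥ 8m for m ≥ 1, this is ≤ 32/(8·8m) = (1/2)/m.
So |(m - 3)/(8m + 8) − (1/8)| < eps whenever m > (1/2)/eps.
Take N = (1/2)/eps. If m > N then |(m - 3)/(8m + 8) − (1/8)| ≤ (1/2)/m < eps.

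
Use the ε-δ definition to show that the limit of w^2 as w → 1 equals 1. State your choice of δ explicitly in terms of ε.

δ = min(2, ε/4)

Let ε > 0 be given. We seek δ > 0 with 0 < |w − 1| < δ ⇒ |w^2 − 1| < ε.
Factor: w^2 − 1 = (w − 1)(w + 1), so |w^2 − 1| = |w − 1|·|w + 1|.
Impose δ ≤ 2 so that |w| < 3; then |w + 1| ≤ 4.
Hence |w^2 − 1| ≤ 4|w − 1|, which is < ε once |w − 1| < ε/4.
Take δ = min(2, ε/4). If 0 < |w − 1| < δ then both bounds hold and |w^2 − 1| ≤ 4|w − 1| < 4·(ε/4) = ε.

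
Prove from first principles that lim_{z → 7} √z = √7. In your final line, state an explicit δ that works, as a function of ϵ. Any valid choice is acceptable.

δ = min(7, √7·ϵ)

Fix ϵ > 0. We want δ > 0 such that 0 < |z − 7| < δ implies |√z − √7| < ϵ.
Multiplying by the conjugate, |√z − √7| = |z − 7|/(√z + √7).
Restrict δ ≤ 7 so that |z − 7| < 7 forces z > 0, and then √z + √7 > √7.
Hence |√z − √7| < |z − 7|/√7, which is < ϵ once |z − 7| < √7·ϵ.
Take δ = min(7, √7·ϵ). If 0 < |z − 7| < δ then z > 0 and |√z − √7| < |z − 7|/√7 < ϵ.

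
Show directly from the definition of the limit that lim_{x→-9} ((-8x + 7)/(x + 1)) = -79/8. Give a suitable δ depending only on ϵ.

δ = min(4, (32/15)ϵ)

Suppose ϵ > 0. We want δ > 0 with 0 < |x + 9| < δ ⇒ |(-8x + 7)/(x + 1) + 79/8| < ϵ.
Combining over a common denominator, (-8x + 7)/(x + 1) + 79/8 = [(-8x + 7)·(-8) − 79·(x + 1)] / [(-8)·(x + 1)] = -15(x + 9) / ((-8)(x + 1)).
So |(-8x + 7)/(x + 1) + 79/8| = 15|x + 9| / (8·|x + 1|).
Restrict δ ≤ 4. Then |x + 9| < 4 gives |x + 1| = |(x + 9) + (-8)| ≥ 8 − 4 = 4.
Hence |(-8x + 7)/(x + 1) + 79/8| < 15|x + 9|/(8·4) = (15/32)|x + 9|, which is < ϵ once |x + 9| < (32/15)ϵ.
Take δ = min(4, (32/15)ϵ). Then 0 < |x + 9| < δ forces both bounds, so |(-8x + 7)/(x + 1) + 79/8| < ϵ.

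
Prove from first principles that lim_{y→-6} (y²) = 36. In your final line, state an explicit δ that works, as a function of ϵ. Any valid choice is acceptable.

δ = min(1, ϵ/13)

Suppose ϵ > 0. We seek δ > 0 with 0 < |y + 6| < δ ⇒ |y² − 36| < ϵ.
Factor: y² − 36 = (y + 6)(y - 6), so |y² − 36| = |y + 6|·|y - 6|.
Impose δ ≤ 1 so that |y| < 7; then |y - 6| ≤ 13.
Hence |y² − 36| ≤ 13|y + 6|, which is < ϵ once |y + 6| < ϵ/13.
Take δ = min(1, ϵ/13). If 0 < |y + 6| < δ then both bounds hold and |y² − 36| ≤ 13|y + 6| < 13·(ϵ/13) = ϵ.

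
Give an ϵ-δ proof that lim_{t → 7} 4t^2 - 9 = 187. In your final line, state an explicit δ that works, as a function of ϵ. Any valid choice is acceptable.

Suppose ϵ > 0. We want δ > 0 such that 0 < |t − 7| < δ implies |(4t^2 - 9) − 187| < ϵ.
(4t^2 - 9) − 187 = 4t^2 - 196 = (t − 7)(4t + 28).
So |(4t^2 - 9) − 187| = |t − 7|·|4t + 28|.
Require δ ≤ 2. Then |t − 7| < 2 gives |t| < 9, and by the triangle inequality |4t + 28| ≤ 4·9 + 28 = 64.
Hence |(4t^2 - 9) − 187| ≤ 64|t − 7| < ϵ provided |t − 7| < ϵ/64.
Choosing δ = min(2, ϵ/64) ensures both conditions, hence |(4t^2 - 9) − 187| < ϵ.

δ = min(2, ϵ/64)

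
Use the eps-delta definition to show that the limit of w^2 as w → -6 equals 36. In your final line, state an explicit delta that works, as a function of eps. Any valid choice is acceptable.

delta = min(1, eps/13)

Suppose eps > 0. We seek delta > 0 with 0 < |w + 6| < delta ⇒ |w^2 − 36| < eps.
Factor: w^2 − 36 = (w + 6)(w - 6), so |w^2 − 36| = |w + 6|·|w - 6|.
Restrict delta ≤ 1. Then |w + 6| < 1 gives |w| < 7, so by the triangle inequality |w - 6| ≤ 7 + 6 = 13.
Hence |w^2 − 36| ≤ 13|w + 6|, which is < eps once |w + 6| < eps/13.
Take delta = min(1, eps/13). If 0 < |w + 6| < delta then both bounds hold and |w^2 − 36| ≤ 13|w + 6| < 13·(eps/13) = eps.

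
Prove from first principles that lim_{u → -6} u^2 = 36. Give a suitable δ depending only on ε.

Let ε > 0. We seek δ > 0 with 0 < |u + 6| < δ ⇒ |u^2 − 36| < ε.
Factor: u^2 − 36 = (u + 6)(u - 6), so |u^2 − 36| = |u + 6|·|u - 6|.
Impose δ ≤ 1 so that |u| < 7; then |u - 6| ≤ 13.
Hence |u^2 − 36| ≤ 13|u + 6|, which is < ε once |u + 6| < ε/13.
Take δ = min(1, ε/13). If 0 < |u + 6| < δ then both bounds hold and |u^2 − 36| ≤ 13|u + 6| < 13·(ε/13) = ε.

δ = min(1, ε/13)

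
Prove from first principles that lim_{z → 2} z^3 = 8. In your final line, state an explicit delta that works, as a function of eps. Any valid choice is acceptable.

Let eps > 0 be given. We seek delta > 0 with 0 < |z − 2| < delta ⇒ |z^3 − 8| < eps.
Factor: z^3 − 8 = (z − 2)(z^2 + 2z + 4), so |z^3 − 8| = |z − 2|·|z^2 + 2z + 4|.
Restrict delta ≤ 2. Then |z − 2| < 2 gives |z| < 4, so by the triangle inequality |z^2 + 2z + 4| ≤ 4^2 + 2·4 + 4 = 28.
Hence |z^3 − 8| ≤ 28|z − 2|, which is < eps once |z − 2| < eps/28.
Take delta = min(2, eps/28). If 0 < |z − 2| < delta then both bounds hold and |z^3 − 8| ≤ 28|z − 2| < 28·(eps/28) = eps.

delta = min(2, eps/28)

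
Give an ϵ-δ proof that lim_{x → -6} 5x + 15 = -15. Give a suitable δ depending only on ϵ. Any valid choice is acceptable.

δ = ϵ/5

Let ϵ > 0 be given. We need δ > 0 so that 0 < |x + 6| < δ implies |(5x + 15) + 15| < ϵ.
Since (5x + 15) + 15 = 5(x + 6), we have |(5x + 15) + 15| = 5|x + 6|.
Thus it suffices that |x + 6| < ϵ/5.
Take δ = ϵ/5. If 0 < |x + 6| < δ then |(5x + 15) + 15| = 5|x + 6| < 5·(ϵ/5) = ϵ.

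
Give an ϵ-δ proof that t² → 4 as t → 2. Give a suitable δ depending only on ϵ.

δ = min(2, ϵ/6)

Let ϵ > 0 be given. We seek δ > 0 with 0 < |t − 2| < δ ⇒ |t² − 4| < ϵ.
Factor: t² − 4 = (t − 2)(t + 2), so |t² − 4| = |t − 2|·|t + 2|.
Restrict δ ≤ 2. Then |t − 2| < 2 gives |t| < 4, so by the triangle inequality |t + 2| ≤ 4 + 2 = 6.
Hence |t² − 4| ≤ 6|t − 2|, which is < ϵ once |t − 2| < ϵ/6.
Take δ = min(2, ϵ/6). If 0 < |t − 2| < δ then both bounds hold and |t² − 4| ≤ 6|t − 2| < 6·(ϵ/6) = ϵ.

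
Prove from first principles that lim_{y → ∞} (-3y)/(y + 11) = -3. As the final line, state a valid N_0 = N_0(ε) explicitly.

N_0 = 33/ε

Let ε > 0 be given. We seek N_0 > 0 such that y > N_0 implies |(-3y)/(y + 11) + 3| < ε.
(-3y)/(y + 11) + 3 = ((-3y) − (-3)(y + 11)) / ((y + 11)) = 33/((y + 11)).
For y > 0 we have y + 11 > y, so |(-3y)/(y + 11) + 3| = 33/((y + 11)) < 33/(y) = 33/y.
Thus |(-3y)/(y + 11) + 3| < ε whenever y > 33/ε.
Take N_0 = 33/ε. If y > N_0 then |(-3y)/(y + 11) + 3| < 33/y < ε.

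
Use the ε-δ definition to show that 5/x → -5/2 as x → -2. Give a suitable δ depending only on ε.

δ = min(1, (2/5)ε)

Let ε > 0. We seek δ > 0 such that 0 < |x + 2| < δ implies |5/x + 5/2| < ε.
|5/x + 5/2| = 5·|-2 − x|/(2·|x|) = 5|x + 2|/(2|x|).
Require δ ≤ 1 so that |x| > 2 − 1 = 1, hence 2|x| > 2.
Then |5/x + 5/2| < 5|x + 2|/2, which is < ε when |x + 2| < (2/5)ε.
Take δ = min(1, (2/5)ε). Then 0 < |x + 2| < δ gives both |x + 2| < 1 and |x + 2| < (2/5)ε, so |5/x + 5/2| < ε.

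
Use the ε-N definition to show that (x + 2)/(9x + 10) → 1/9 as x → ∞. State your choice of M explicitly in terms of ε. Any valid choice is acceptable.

Suppose ε > 0. We seek M > 0 such that x > M implies |(x + 2)/(9x + 10) − (1/9)| < ε.
(x + 2)/(9x + 10) − (1/9) = (9(x + 2) − (9x + 10)) / (9(9x + 10)) = 8/(9(9x + 10)).
For x > 0 we have 9x + 10 > 9x, so |(x + 2)/(9x + 10) − (1/9)| = 8/(9(9x + 10)) < 8/(9·9x) = (8/81)/x.
Thus |(x + 2)/(9x + 10) − (1/9)| < ε whenever x > (8/81)/ε.
Take M = (8/81)/ε. If x > M then |(x + 2)/(9x + 10) − (1/9)| < (8/81)/x < ε.

M = (8/81)/ε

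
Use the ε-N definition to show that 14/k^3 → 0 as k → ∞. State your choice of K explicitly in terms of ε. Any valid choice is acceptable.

Suppose ε > 0. For k ≥ 1, |14/k^3 − 0| = 14/k^3.
14/k^3 < ε ⇔ k^3 > 14/ε ⇔ k > (14/ε)^{1/3}.
Take K = (14/ε)^{1/3}. Then k > K implies 14/k^3 < ε.

K = (14/ε)^{1/3}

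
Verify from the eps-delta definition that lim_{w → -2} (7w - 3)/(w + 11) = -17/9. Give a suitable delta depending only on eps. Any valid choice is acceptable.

delta = min(9/2, (81/160)eps)

Suppose eps > 0. We want delta > 0 with 0 < |w + 2| < delta ⇒ |(7w - 3)/(w + 11) + 17/9| < eps.
Combining over a common denominator, (7w - 3)/(w + 11) + 17/9 = [(7w - 3)·9 − (-17)·(w + 11)] / [9·(w + 11)] = 80(w + 2) / (9(w + 11)).
So |(7w - 3)/(w + 11) + 17/9| = 80|w + 2| / (9·|w + 11|).
Require delta ≤ 9/2, so |w + 11| ≥ |9| − |w + 2| > 9 − 9/2 = 9/2.
Hence |(7w - 3)/(w + 11) + 17/9| < 80|w + 2|/(9·(9/2)) = (160/81)|w + 2|, which is < eps once |w + 2| < (81/160)eps.
Take delta = min(9/2, (81/160)eps). Then 0 < |w + 2| < delta forces both bounds, so |(7w - 3)/(w + 11) + 17/9| < eps.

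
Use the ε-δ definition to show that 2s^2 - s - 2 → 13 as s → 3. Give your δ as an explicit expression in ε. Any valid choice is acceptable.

δ = min(2, ε/15)

Suppose ε > 0. We want δ > 0 such that 0 < |s − 3| < δ implies |(2s^2 - s - 2) − 13| < ε.
(2s^2 - s - 2) − 13 = 2s^2 - s - 15 = (s − 3)(2s + 5).
So |(2s^2 - s - 2) − 13| = |s − 3|·|2s + 5|.
Require δ ≤ 2. Then |s − 3| < 2 gives |s| < 5, and by the triangle inequality |2s + 5| ≤ 2·5 + 5 = 15.
Hence |(2s^2 - s - 2) − 13| ≤ 15|s − 3| < ε provided |s − 3| < ε/15.
Take δ = min(2, ε/15). Then 0 < |s − 3| < δ gives both |s − 3| < 2 and |s − 3| < ε/15, so |(2s^2 - s - 2) − 13| < ε.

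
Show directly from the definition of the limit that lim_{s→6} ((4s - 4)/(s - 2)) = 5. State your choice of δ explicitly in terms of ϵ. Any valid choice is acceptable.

δ = min(2, 2ϵ)

Suppose ϵ > 0. We want δ > 0 with 0 < |s − 6| < δ ⇒ |(4s - 4)/(s - 2) − 5| < ϵ.
Combining over a common denominator, (4s - 4)/(s - 2) − 5 = [(4s - 4)·4 − 20·(s - 2)] / [4·(s - 2)] = -4(s − 6) / (4(s - 2)).
So |(4s - 4)/(s - 2) − 5| = 4|s − 6| / (4·|s − 2|).
Restrict δ ≤ 2. Then |s − 6| < 2 gives |s − 2| = |(s − 6) + 4| ≥ 4 − 2 = 2.
Hence |(4s - 4)/(s - 2) − 5| < 4|s − 6|/(4·2) = (1/2)|s − 6|, which is < ϵ once |s − 6| < 2ϵ.
Take δ = min(2, 2ϵ). Then 0 < |s − 6| < δ forces both bounds, so |(4s - 4)/(s - 2) − 5| < ϵ.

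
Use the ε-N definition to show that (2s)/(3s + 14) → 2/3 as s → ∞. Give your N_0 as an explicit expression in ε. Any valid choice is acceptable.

N_0 = (28/9)/ε

Fix ε > 0. We seek N_0 > 0 such that s > N_0 implies |(2s)/(3s + 14) − (2/3)| < ε.
(2s)/(3s + 14) − (2/3) = (3(2s) − 2(3s + 14)) / (3(3s + 14)) = -28/(3(3s + 14)).
For s > 0 we have 3s + 14 > 3s, so |(2s)/(3s + 14) − (2/3)| = 28/(3(3s + 14)) < 28/(3·3s) = (28/9)/s.
Thus |(2s)/(3s + 14) − (2/3)| < ε whenever s > (28/9)/ε.
Take N_0 = (28/9)/ε. If s > N_0 then |(2s)/(3s + 14) − (2/3)| < (28/9)/s < ε.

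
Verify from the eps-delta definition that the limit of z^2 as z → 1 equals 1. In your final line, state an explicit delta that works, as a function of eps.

Let eps > 0. We seek delta > 0 with 0 < |z − 1| < delta ⇒ |z^2 − 1| < eps.
Factor: z^2 − 1 = (z − 1)(z + 1), so |z^2 − 1| = |z − 1|·|z + 1|.
Restrict delta ≤ 1. Then |z − 1| < 1 gives |z| < 2, so by the triangle inequality |z + 1| ≤ 2 + 1 = 3.
Hence |z^2 − 1| ≤ 3|z − 1|, which is < eps once |z − 1| < eps/3.
Take delta = min(1, eps/3). If 0 < |z − 1| < delta then both bounds hold and |z^2 − 1| ≤ 3|z − 1| < 3·(eps/3) = eps.

delta = min(1, eps/3)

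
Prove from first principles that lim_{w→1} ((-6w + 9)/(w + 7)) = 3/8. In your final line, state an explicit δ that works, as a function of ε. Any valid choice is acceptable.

Suppose ε > 0. We want δ > 0 with 0 < |w − 1| < δ ⇒ |(-6w + 9)/(w + 7) − (3/8)| < ε.
Combining over a common denominator, (-6w + 9)/(w + 7) − (3/8) = [(-6w + 9)·8 − 3·(w + 7)] / [8·(w + 7)] = -51(w − 1) / (8(w + 7)).
So |(-6w + 9)/(w + 7) − (3/8)| = 51|w − 1| / (8·|w + 7|).
Require δ ≤ 4, so |w + 7| ≥ |8| − |w − 1| > 8 − 4 = 4.
Hence |(-6w + 9)/(w + 7) − (3/8)| < 51|w − 1|/(8·4) = (51/32)|w − 1|, which is < ε once |w − 1| < (32/51)ε.
Take δ = min(4, (32/51)ε). Then 0 < |w − 1| < δ forces both bounds, so |(-6w + 9)/(w + 7) − (3/8)| < ε.

δ = min(4, (32/51)ε)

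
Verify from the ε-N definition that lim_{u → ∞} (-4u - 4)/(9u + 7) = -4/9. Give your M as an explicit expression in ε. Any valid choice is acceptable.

M = (8/81)/ε

Let ε > 0 be given. We seek M > 0 such that u > M implies |(-4u - 4)/(9u + 7) + 4/9| < ε.
(-4u - 4)/(9u + 7) + 4/9 = (9(-4u - 4) − (-4)(9u + 7)) / (9(9u + 7)) = -8/(9(9u + 7)).
For u > 0 we have 9u + 7 > 9u, so |(-4u - 4)/(9u + 7) + 4/9| = 8/(9(9u + 7)) < 8/(9·9u) = (8/81)/u.
Thus |(-4u - 4)/(9u + 7) + 4/9| < ε whenever u > (8/81)/ε.
Take M = (8/81)/ε. If u > M then |(-4u - 4)/(9u + 7) + 4/9| < (8/81)/u < ε.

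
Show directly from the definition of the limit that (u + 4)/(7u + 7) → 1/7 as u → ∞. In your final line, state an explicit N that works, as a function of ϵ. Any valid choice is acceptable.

N = (3/7)/ϵ

Let ϵ > 0 be given. We seek N > 0 such that u > N implies |(u + 4)/(7u + 7) − (1/7)| < ϵ.
(u + 4)/(7u + 7) − (1/7) = (7(u + 4) − (7u + 7)) / (7(7u + 7)) = 21/(7(7u + 7)).
For u > 0 we have 7u + 7 > 7u, so |(u + 4)/(7u + 7) − (1/7)| = 21/(7(7u + 7)) < 21/(7·7u) = (3/7)/u.
Thus |(u + 4)/(7u + 7) − (1/7)| < ϵ whenever u > (3/7)/ϵ.
Take N = (3/7)/ϵ. If u > N then |(u + 4)/(7u + 7) − (1/7)| < (3/7)/u < ϵ.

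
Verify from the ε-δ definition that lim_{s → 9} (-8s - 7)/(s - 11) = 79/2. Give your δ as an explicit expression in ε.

Let ε > 0 be given. We want δ > 0 with 0 < |s − 9| < δ ⇒ |(-8s - 7)/(s - 11) − (79/2)| < ε.
Combining over a common denominator, (-8s - 7)/(s - 11) − (79/2) = [(-8s - 7)·(-2) − (-79)·(s - 11)] / [(-2)·(s - 11)] = 95(s − 9) / ((-2)(s - 11)).
So |(-8s - 7)/(s - 11) − (79/2)| = 95|s − 9| / (2·|s − 11|).
Restrict δ ≤ 1. Then |s − 9| < 1 gives |s − 11| = |(s − 9) + (-2)| ≥ 2 − 1 = 1.
Hence |(-8s - 7)/(s - 11) − (79/2)| < 95|s − 9|/(2·1) = (95/2)|s − 9|, which is < ε once |s − 9| < (2/95)ε.
Take δ = min(1, (2/95)ε). Then 0 < |s − 9| < δ forces both bounds, so |(-8s - 7)/(s - 11) − (79/2)| < ε.

δ = min(1, (2/95)ε)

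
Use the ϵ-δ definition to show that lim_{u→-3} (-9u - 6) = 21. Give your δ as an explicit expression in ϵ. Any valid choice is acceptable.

Let ϵ > 0 be given. We need δ > 0 so that 0 < |u + 3| < δ implies |(-9u - 6) − 21| < ϵ.
Since (-9u - 6) − 21 = -9(u + 3), we have |(-9u - 6) − 21| = 9|u + 3|.
Thus it suffices that |u + 3| < ϵ/9.
Take δ = ϵ/9. If 0 < |u + 3| < δ then |(-9u - 6) − 21| = 9|u + 3| < 9·(ϵ/9) = ϵ.

δ = ϵ/9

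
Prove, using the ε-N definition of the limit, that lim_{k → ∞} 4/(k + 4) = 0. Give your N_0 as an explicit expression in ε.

Let ε > 0 be given. For k ≥ 1, |4/(k + 4) − 0| = 4/(k + 4) ≤ 4/k.
We need 4/k < ε, i.e. k > 4/ε.
Take N_0 = 4/ε. If k > N_0 then |4/(k + 4)| ≤ 4/k < ε.

N_0 = 4/ε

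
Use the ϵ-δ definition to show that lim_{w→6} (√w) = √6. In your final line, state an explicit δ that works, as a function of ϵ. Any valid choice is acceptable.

δ = min(6, √6·ϵ)

Let ϵ > 0. We want δ > 0 such that 0 < |w − 6| < δ implies |√w − √6| < ϵ.
Multiplying by the conjugate, |√w − √6| = |w − 6|/(√w + √6).
Restrict δ ≤ 6 so that |w − 6| < 6 forces w > 0, and then √w + √6 > √6.
Hence |√w − √6| < |w − 6|/√6, which is < ϵ once |w − 6| < √6·ϵ.
Take δ = min(6, √6·ϵ). If 0 < |w − 6| < δ then w > 0 and |√w − √6| < |w − 6|/√6 < ϵ.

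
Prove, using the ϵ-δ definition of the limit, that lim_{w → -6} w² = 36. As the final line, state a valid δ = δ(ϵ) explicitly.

δ = min(1, ϵ/13)

Let ϵ > 0 be given. We seek δ > 0 with 0 < |w + 6| < δ ⇒ |w² − 36| < ϵ.
Factor: w² − 36 = (w + 6)(w - 6), so |w² − 36| = |w + 6|·|w - 6|.
Impose δ ≤ 1 so that |w| < 7; then |w - 6| ≤ 13.
Hence |w² − 36| ≤ 13|w + 6|, which is < ϵ once |w + 6| < ϵ/13.
Take δ = min(1, ϵ/13). If 0 < |w + 6| < δ then both bounds hold and |w² − 36| ≤ 13|w + 6| < 13·(ϵ/13) = ϵ.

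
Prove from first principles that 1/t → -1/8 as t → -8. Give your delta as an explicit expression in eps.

Let eps > 0 be given. We seek delta > 0 such that 0 < |t + 8| < delta implies |1/t + 1/8| < eps.
|1/t + 1/8| = |-8 − t|/(8·|t|) = |t + 8|/(8|t|).
Restrict delta ≤ 4. Then |t + 8| < 4 gives |t| > 4, so 8|t| > 32.
Then |1/t + 1/8| < |t + 8|/32, which is < eps when |t + 8| < 32eps.
Take delta = min(4, 32eps). Then 0 < |t + 8| < delta gives both |t + 8| < 4 and |t + 8| < 32eps, so |1/t + 1/8| < eps.

delta = min(4, 32eps)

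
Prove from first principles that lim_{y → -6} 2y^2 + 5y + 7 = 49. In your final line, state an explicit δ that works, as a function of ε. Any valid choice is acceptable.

δ = min(1, ε/21)

Let ε > 0 be given. We want δ > 0 such that 0 < |y + 6| < δ implies |(2y^2 + 5y + 7) − 49| < ε.
(2y^2 + 5y + 7) − 49 = 2y^2 + 5y - 42 = (y + 6)(2y - 7).
So |(2y^2 + 5y + 7) − 49| = |y + 6|·|2y - 7|.
Require δ ≤ 1. Then |y + 6| < 1 gives |y| < 7, and by the triangle inequality |2y - 7| ≤ 2·7 + 7 = 21.
Hence |(2y^2 + 5y + 7) − 49| ≤ 21|y + 6| < ε provided |y + 6| < ε/21.
Take δ = min(1, ε/21). Then 0 < |y + 6| < δ gives both |y + 6| < 1 and |y + 6| < ε/21, so |(2y^2 + 5y + 7) − 49| < ε.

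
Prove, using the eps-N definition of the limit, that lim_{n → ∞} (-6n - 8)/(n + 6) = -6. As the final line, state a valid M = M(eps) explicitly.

M = 28/eps

Let eps > 0 be given. For n ≥ 1, |(-6n - 8)/(n + 6) + 6| = |28|/((n + 6)) = 28/((n + 6)).
Since n + 6 ≥ n for n ≥ 1, this is ≤ 28/(n) = 28/n.
So |(-6n - 8)/(n + 6) + 6| < eps whenever n > 28/eps.
Take M = 28/eps. If n > M then |(-6n - 8)/(n + 6) + 6| ≤ 28/n < eps.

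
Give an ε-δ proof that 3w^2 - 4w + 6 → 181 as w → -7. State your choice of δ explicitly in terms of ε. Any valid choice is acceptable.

Let ε > 0 be given. We want δ > 0 such that 0 < |w + 7| < δ implies |(3w^2 - 4w + 6) − 181| < ε.
(3w^2 - 4w + 6) − 181 = 3w^2 - 4w - 175 = (w + 7)(3w - 25).
So |(3w^2 - 4w + 6) − 181| = |w + 7|·|3w - 25|.
Assume first that |w + 7| < 2, so |w| < 9. Then |3w - 25| ≤ 3·9 + 25 = 52.
Hence |(3w^2 - 4w + 6) − 181| ≤ 52|w + 7| < ε provided |w + 7| < ε/52.
Choosing δ = min(2, ε/52) ensures both conditions, hence |(3w^2 - 4w + 6) − 181| < ε.

δ = min(2, ε/52)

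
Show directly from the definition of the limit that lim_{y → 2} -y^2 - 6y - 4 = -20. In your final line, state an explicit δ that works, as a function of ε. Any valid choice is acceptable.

δ = min(2, ε/12)

Let ε > 0 be given. We want δ > 0 such that 0 < |y − 2| < δ implies |(-y^2 - 6y - 4) + 20| < ε.
(-y^2 - 6y - 4) + 20 = -y^2 - 6y + 16 = (y − 2)(-y - 8).
So |(-y^2 - 6y - 4) + 20| = |y − 2|·|-y - 8|.
Require δ ≤ 2. Then |y − 2| < 2 gives |y| < 4, and by the triangle inequality |-y - 8| ≤ 4 + 8 = 12.
Hence |(-y^2 - 6y - 4) + 20| ≤ 12|y − 2| < ε provided |y − 2| < ε/12.
Take δ = min(2, ε/12). Then 0 < |y − 2| < δ gives both |y − 2| < 2 and |y − 2| < ε/12, so |(-y^2 - 6y - 4) + 20| < ε.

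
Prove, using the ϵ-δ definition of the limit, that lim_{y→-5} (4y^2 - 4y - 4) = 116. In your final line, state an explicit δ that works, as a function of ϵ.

Fix ϵ > 0. We want δ > 0 such that 0 < |y + 5| < δ implies |(4y^2 - 4y - 4) − 116| < ϵ.
(4y^2 - 4y - 4) − 116 = 4y^2 - 4y - 120 = (y + 5)(4y - 24).
So |(4y^2 - 4y - 4) − 116| = |y + 5|·|4y - 24|.
Require δ ≤ 1. Then |y + 5| < 1 gives |y| < 6, and by the triangle inequality |4y - 24| ≤ 4·6 + 24 = 48.
Hence |(4y^2 - 4y - 4) − 116| ≤ 48|y + 5| < ϵ provided |y + 5| < ϵ/48.
Take δ = min(1, ϵ/48). Then 0 < |y + 5| < δ gives both |y + 5| < 1 and |y + 5| < ϵ/48, so |(4y^2 - 4y - 4) − 116| < ϵ.

δ = min(1, ϵ/48)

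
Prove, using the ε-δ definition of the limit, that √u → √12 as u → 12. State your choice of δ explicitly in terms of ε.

δ = min(12, √12·ε)

Let ε > 0 be given. We want δ > 0 such that 0 < |u − 12| < δ implies |√u − √12| < ε.
Multiplying by the conjugate, |√u − √12| = |u − 12|/(√u + √12).
Restrict δ ≤ 12 so that |u − 12| < 12 forces u > 0, and then √u + √12 > √12.
Hence |√u − √12| < |u − 12|/√12, which is < ε once |u − 12| < √12·ε.
Take δ = min(12, √12·ε). If 0 < |u − 12| < δ then u > 0 and |√u − √12| < |u − 12|/√12 < ε.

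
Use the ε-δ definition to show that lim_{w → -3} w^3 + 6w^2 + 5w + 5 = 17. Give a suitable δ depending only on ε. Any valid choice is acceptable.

δ = min(1, ε/32)

Let ε > 0. We want δ > 0 such that 0 < |w + 3| < δ implies |(w^3 + 6w^2 + 5w + 5) − 17| < ε.
(w^3 + 6w^2 + 5w + 5) − 17 = w^3 + 6w^2 + 5w - 12 = (w + 3)(w^2 + 3w - 4).
So |(w^3 + 6w^2 + 5w + 5) − 17| = |w + 3|·|w^2 + 3w - 4|.
Assume first that |w + 3| < 1, so |w| < 4. Then |w^2 + 3w - 4| ≤ 4^2 + 3·4 + 4 = 32.
Hence |(w^3 + 6w^2 + 5w + 5) − 17| ≤ 32|w + 3| < ε provided |w + 3| < ε/32.
Take δ = min(1, ε/32). Then 0 < |w + 3| < δ gives both |w + 3| < 1 and |w + 3| < ε/32, so |(w^3 + 6w^2 + 5w + 5) − 17| < ε.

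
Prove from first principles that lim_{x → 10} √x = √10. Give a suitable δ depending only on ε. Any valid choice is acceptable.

Suppose ε > 0. We want δ > 0 such that 0 < |x − 10| < δ implies |√x − √10| < ε.
Multiplying by the conjugate, |√x − √10| = |x − 10|/(√x + √10).
Restrict δ ≤ 10 so that |x − 10| < 10 forces x > 0, and then √x + √10 > √10.
Hence |√x − √10| < |x − 10|/√10, which is < ε once |x − 10| < √10·ε.
Take δ = min(10, √10·ε). If 0 < |x − 10| < δ then x > 0 and |√x − √10| < |x − 10|/√10 < ε.

δ = min(10, √10·ε)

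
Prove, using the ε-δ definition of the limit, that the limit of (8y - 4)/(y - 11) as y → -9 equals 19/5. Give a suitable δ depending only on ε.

δ = min(10, (50/21)ε)

Fix ε > 0. We want δ > 0 with 0 < |y + 9| < δ ⇒ |(8y - 4)/(y - 11) − (19/5)| < ε.
Combining over a common denominator, (8y - 4)/(y - 11) − (19/5) = [(8y - 4)·(-20) − (-76)·(y - 11)] / [(-20)·(y - 11)] = -84(y + 9) / ((-20)(y - 11)).
So |(8y - 4)/(y - 11) − (19/5)| = 84|y + 9| / (20·|y − 11|).
Require δ ≤ 10, so |y − 11| ≥ |-20| − |y + 9| > 20 − 10 = 10.
Hence |(8y - 4)/(y - 11) − (19/5)| < 84|y + 9|/(20·10) = (21/50)|y + 9|, which is < ε once |y + 9| < (50/21)ε.
Take δ = min(10, (50/21)ε). Then 0 < |y + 9| < δ forces both bounds, so |(8y - 4)/(y - 11) − (19/5)| < ε.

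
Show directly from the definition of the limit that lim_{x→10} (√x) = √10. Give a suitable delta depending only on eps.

delta = min(10, √10·eps)

Let eps > 0. We want delta > 0 such that 0 < |x − 10| < delta implies |√x − √10| < eps.
Rationalise: √x − √10 = (x − 10)/(√x + √10), so |√x − √10| = |x − 10|/(√x + √10).
Restrict delta ≤ 10 so that |x − 10| < 10 forces x > 0, and then √x + √10 > √10.
Hence |√x − √10| < |x − 10|/√10, which is < eps once |x − 10| < √10·eps.
Take delta = min(10, √10·eps). If 0 < |x − 10| < delta then x > 0 and |√x − √10| < |x − 10|/√10 < eps.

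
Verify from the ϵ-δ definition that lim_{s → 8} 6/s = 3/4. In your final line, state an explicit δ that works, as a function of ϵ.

Let ϵ > 0. We seek δ > 0 such that 0 < |s − 8| < δ implies |6/s − (3/4)| < ϵ.
|6/s − (3/4)| = 6·|8 − s|/(8·|s|) = 6|s − 8|/(8|s|).
Require δ ≤ 4 so that |s| > 8 − 4 = 4, hence 8|s| > 32.
Then |6/s − (3/4)| < 6|s − 8|/32, which is < ϵ when |s − 8| < (16/3)ϵ.
Take δ = min(4, (16/3)ϵ). Then 0 < |s − 8| < δ gives both |s − 8| < 4 and |s − 8| < (16/3)ϵ, so |6/s − (3/4)| < ϵ.

δ = min(4, (16/3)ϵ)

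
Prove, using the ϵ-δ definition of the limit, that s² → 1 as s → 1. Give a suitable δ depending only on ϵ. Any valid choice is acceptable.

Let ϵ > 0. We seek δ > 0 with 0 < |s − 1| < δ ⇒ |s² − 1| < ϵ.
Factor: s² − 1 = (s − 1)(s + 1), so |s² − 1| = |s − 1|·|s + 1|.
Restrict δ ≤ 2. Then |s − 1| < 2 gives |s| < 3, so by the triangle inequality |s + 1| ≤ 3 + 1 = 4.
Hence |s² − 1| ≤ 4|s − 1|, which is < ϵ once |s − 1| < ϵ/4.
Take δ = min(2, ϵ/4). If 0 < |s − 1| < δ then both bounds hold and |s² − 1| ≤ 4|s − 1| < 4·(ϵ/4) = ϵ.

δ = min(2, ϵ/4)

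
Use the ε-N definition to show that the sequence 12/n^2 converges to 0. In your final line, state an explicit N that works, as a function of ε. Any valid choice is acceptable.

Fix ε > 0. For n ≥ 1, |12/n^2 − 0| = 12/n^2.
12/n^2 < ε ⇔ n^2 > 12/ε ⇔ n > (12/ε)^{1/2}.
Take N = (12/ε)^{1/2}. Then n > N implies 12/n^2 < ε.

N = (12/ε)^{1/2}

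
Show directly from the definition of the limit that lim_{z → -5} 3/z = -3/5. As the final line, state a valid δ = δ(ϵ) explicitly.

δ = min(5/2, (25/6)ϵ)

Fix ϵ > 0. We seek δ > 0 such that 0 < |z + 5| < δ implies |3/z + 3/5| < ϵ.
|3/z + 3/5| = 3·|-5 − z|/(5·|z|) = 3|z + 5|/(5|z|).
Restrict δ ≤ 5/2. Then |z + 5| < 5/2 gives |z| > 5/2, so 5|z| > 25/2.
Then |3/z + 3/5| < 3|z + 5|/(25/2), which is < ϵ when |z + 5| < (25/6)ϵ.
Take δ = min(5/2, (25/6)ϵ). Then 0 < |z + 5| < δ gives both |z + 5| < 5/2 and |z + 5| < (25/6)ϵ, so |3/z + 3/5| < ϵ.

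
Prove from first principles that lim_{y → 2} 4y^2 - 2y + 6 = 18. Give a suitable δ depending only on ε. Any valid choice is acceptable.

Suppose ε > 0. We want δ > 0 such that 0 < |y − 2| < δ implies |(4y^2 - 2y + 6) − 18| < ε.
(4y^2 - 2y + 6) − 18 = 4y^2 - 2y - 12 = (y − 2)(4y + 6).
So |(4y^2 - 2y + 6) − 18| = |y − 2|·|4y + 6|.
Assume first that |y − 2| < 2, so |y| < 4. Then |4y + 6| ≤ 4·4 + 6 = 22.
Hence |(4y^2 - 2y + 6) − 18| ≤ 22|y − 2| < ε provided |y − 2| < ε/22.
Take δ = min(2, ε/22). Then 0 < |y − 2| < δ gives both |y − 2| < 2 and |y − 2| < ε/22, so |(4y^2 - 2y + 6) − 18| < ε.

δ = min(2, ε/22)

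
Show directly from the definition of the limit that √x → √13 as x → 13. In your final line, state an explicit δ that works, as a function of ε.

Fix ε > 0. We want δ > 0 such that 0 < |x − 13| < δ implies |√x − √13| < ε.
Rationalise: √x − √13 = (x − 13)/(√x + √13), so |√x − √13| = |x − 13|/(√x + √13).
Restrict δ ≤ 13 so that |x − 13| < 13 forces x > 0, and then √x + √13 > √13.
Hence |√x − √13| < |x − 13|/√13, which is < ε once |x − 13| < √13·ε.
Take δ = min(13, √13·ε). If 0 < |x − 13| < δ then x > 0 and |√x − √13| < |x − 13|/√13 < ε.

δ = min(13, √13·ε)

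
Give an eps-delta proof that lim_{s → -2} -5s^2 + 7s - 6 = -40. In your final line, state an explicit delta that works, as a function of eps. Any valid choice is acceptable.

Let eps > 0 be given. We want delta > 0 such that 0 < |s + 2| < delta implies |(-5s^2 + 7s - 6) + 40| < eps.
(-5s^2 + 7s - 6) + 40 = -5s^2 + 7s + 34 = (s + 2)(-5s + 17).
So |(-5s^2 + 7s - 6) + 40| = |s + 2|·|-5s + 17|.
Assume first that |s + 2| < 1, so |s| < 3. Then |-5s + 17| ≤ 5·3 + 17 = 32.
Hence |(-5s^2 + 7s - 6) + 40| ≤ 32|s + 2| < eps provided |s + 2| < eps/32.
Take delta = min(1, eps/32). Then 0 < |s + 2| < delta gives both |s + 2| < 1 and |s + 2| < eps/32, so |(-5s^2 + 7s - 6) + 40| < eps.

delta = min(1, eps/32)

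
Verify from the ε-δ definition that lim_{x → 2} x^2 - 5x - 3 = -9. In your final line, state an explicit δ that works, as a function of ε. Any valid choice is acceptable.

Fix ε > 0. We want δ > 0 such that 0 < |x − 2| < δ implies |(x^2 - 5x - 3) + 9| < ε.
(x^2 - 5x - 3) + 9 = x^2 - 5x + 6 = (x − 2)(x - 3).
So |(x^2 - 5x - 3) + 9| = |x − 2|·|x - 3|.
Require δ ≤ 1. Then |x − 2| < 1 gives |x| < 3, and by the triangle inequality |x - 3| ≤ 3 + 3 = 6.
Hence |(x^2 - 5x - 3) + 9| ≤ 6|x − 2| < ε provided |x − 2| < ε/6.
Choosing δ = min(1, ε/6) ensures both conditions, hence |(x^2 - 5x - 3) + 9| < ε.

δ = min(1, ε/6)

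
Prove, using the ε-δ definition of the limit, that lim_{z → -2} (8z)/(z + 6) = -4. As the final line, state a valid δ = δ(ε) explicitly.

δ = min(2, (1/6)ε)

Fix ε > 0. We want δ > 0 with 0 < |z + 2| < δ ⇒ |(8z)/(z + 6) + 4| < ε.
Combining over a common denominator, (8z)/(z + 6) + 4 = [(8z)·4 − (-16)·(z + 6)] / [4·(z + 6)] = 48(z + 2) / (4(z + 6)).
So |(8z)/(z + 6) + 4| = 48|z + 2| / (4·|z + 6|).
Require δ ≤ 2, so |z + 6| ≥ |4| − |z + 2| > 4 − 2 = 2.
Hence |(8z)/(z + 6) + 4| < 48|z + 2|/(4·2) = 6|z + 2|, which is < ε once |z + 2| < (1/6)ε.
Take δ = min(2, (1/6)ε). Then 0 < |z + 2| < δ forces both bounds, so |(8z)/(z + 6) + 4| < ε.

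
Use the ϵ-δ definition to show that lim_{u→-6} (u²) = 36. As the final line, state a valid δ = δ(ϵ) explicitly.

δ = min(1, ϵ/13)

Suppose ϵ > 0. We seek δ > 0 with 0 < |u + 6| < δ ⇒ |u² − 36| < ϵ.
Factor: u² − 36 = (u + 6)(u - 6), so |u² − 36| = |u + 6|·|u - 6|.
Restrict δ ≤ 1. Then |u + 6| < 1 gives |u| < 7, so by the triangle inequality |u - 6| ≤ 7 + 6 = 13.
Hence |u² − 36| ≤ 13|u + 6|, which is < ϵ once |u + 6| < ϵ/13.
Take δ = min(1, ϵ/13). If 0 < |u + 6| < δ then both bounds hold and |u² − 36| ≤ 13|u + 6| < 13·(ϵ/13) = ϵ.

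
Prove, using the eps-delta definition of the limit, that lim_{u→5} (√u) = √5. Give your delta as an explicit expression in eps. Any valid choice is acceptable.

delta = min(5, √5·eps)

Fix eps > 0. We want delta > 0 such that 0 < |u − 5| < delta implies |√u − √5| < eps.
Multiplying by the conjugate, |√u − √5| = |u − 5|/(√u + √5).
Restrict delta ≤ 5 so that |u − 5| < 5 forces u > 0, and then √u + √5 > √5.
Hence |√u − √5| < |u − 5|/√5, which is < eps once |u − 5| < √5·eps.
Take delta = min(5, √5·eps). If 0 < |u − 5| < delta then u > 0 and |√u − √5| < |u − 5|/√5 < eps.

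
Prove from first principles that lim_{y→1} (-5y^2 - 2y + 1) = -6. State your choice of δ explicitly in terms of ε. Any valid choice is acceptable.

δ = min(1, ε/17)

Suppose ε > 0. We want δ > 0 such that 0 < |y − 1| < δ implies |(-5y^2 - 2y + 1) + 6| < ε.
(-5y^2 - 2y + 1) + 6 = -5y^2 - 2y + 7 = (y − 1)(-5y - 7).
So |(-5y^2 - 2y + 1) + 6| = |y − 1|·|-5y - 7|.
Require δ ≤ 1. Then |y − 1| < 1 gives |y| < 2, and by the triangle inequality |-5y - 7| ≤ 5·2 + 7 = 17.
Hence |(-5y^2 - 2y + 1) + 6| ≤ 17|y − 1| < ε provided |y − 1| < ε/17.
Choosing δ = min(1, ε/17) ensures both conditions, hence |(-5y^2 - 2y + 1) + 6| < ε.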